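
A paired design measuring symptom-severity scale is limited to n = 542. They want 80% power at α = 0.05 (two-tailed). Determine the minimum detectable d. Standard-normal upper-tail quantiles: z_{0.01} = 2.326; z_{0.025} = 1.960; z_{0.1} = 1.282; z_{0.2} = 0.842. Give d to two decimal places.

For a single sample (or paired design) of n = 542: d_min = (z_{α/2} + z_β)/√n.
z-sum = 1.960 + 0.842 = 2.802.
d_min = 2.802 / √542 = 2.802 / 23.281 = 0.120.

d_min ≈ 0.12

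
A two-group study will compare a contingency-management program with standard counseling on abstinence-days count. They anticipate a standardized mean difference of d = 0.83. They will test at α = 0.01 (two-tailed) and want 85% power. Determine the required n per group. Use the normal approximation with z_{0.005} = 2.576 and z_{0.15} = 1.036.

For two independent groups with equal n: n = 2·((z_{α/2} + z_β) / d)².
z_{α/2} + z_β = 2.576 + 1.036 = 3.612.
n = 2 × (3.612 / 0.83)² = 2 × 4.352² = 2 × 18.94 = 37.9.
Round up to the next whole participant.

n = 38 per group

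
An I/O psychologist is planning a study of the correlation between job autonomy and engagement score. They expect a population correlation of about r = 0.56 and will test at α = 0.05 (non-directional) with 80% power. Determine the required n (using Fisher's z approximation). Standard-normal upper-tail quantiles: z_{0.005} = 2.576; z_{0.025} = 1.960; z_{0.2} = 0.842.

n = 23

Fisher's z: C = ½·ln((1+r)/(1−r)) = ½·ln(3.5455) = 0.6328.
n = ((z_{α/2} + z_β)/C)² + 3.
(1.960 + 0.842) / 0.6328 = 2.802 / 0.6328 = 4.428.
n = 4.428² + 3 = 19.61 + 3 = 22.6.
Round up.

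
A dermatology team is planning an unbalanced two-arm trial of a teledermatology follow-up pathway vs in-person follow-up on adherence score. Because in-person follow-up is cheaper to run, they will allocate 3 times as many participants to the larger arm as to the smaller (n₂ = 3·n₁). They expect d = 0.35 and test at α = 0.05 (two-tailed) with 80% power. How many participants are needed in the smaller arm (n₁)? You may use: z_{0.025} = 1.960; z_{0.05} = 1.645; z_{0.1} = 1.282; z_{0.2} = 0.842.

n₁ = 86

With allocation ratio k = n₂/n₁ = 3, Var(x̄₁−x̄₂) = σ²(1/n₁ + 1/(k·n₁)) = σ²·(k+1)/(k·n₁).
So n₁ = (1 + 1/k)·((z_{α/2} + z_β)/d)² = 1.333 × (2.802/0.35)².
n₁ = 1.333 × 64.09 = 85.5.
Round up: n₁ = 86, giving n₂ = 3 × 86 = 258.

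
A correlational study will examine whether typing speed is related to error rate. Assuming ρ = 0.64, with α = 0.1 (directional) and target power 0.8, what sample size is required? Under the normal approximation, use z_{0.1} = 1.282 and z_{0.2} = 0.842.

n = 11

Fisher's z: C = ½·ln((1+r)/(1−r)) = ½·ln(4.5556) = 0.7582.
n = ((z_{α} + z_β)/C)² + 3.
(1.282 + 0.842) / 0.7582 = 2.124 / 0.7582 = 2.801.
n = 2.801² + 3 = 7.85 + 3 = 10.8.
Round up.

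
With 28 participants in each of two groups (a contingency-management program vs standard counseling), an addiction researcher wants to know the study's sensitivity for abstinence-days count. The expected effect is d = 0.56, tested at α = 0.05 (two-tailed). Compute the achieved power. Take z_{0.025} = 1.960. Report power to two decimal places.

For two equal groups, power = Φ(d·√(n/2) − z_{α/2}).
d·√(n/2) = 0.56 × √(28/2) = 0.56 × 3.742 = 2.095.
z_β = 2.095 − 1.960 = 0.135.
Power = Φ(0.135) = 0.554.

power ≈ 0.55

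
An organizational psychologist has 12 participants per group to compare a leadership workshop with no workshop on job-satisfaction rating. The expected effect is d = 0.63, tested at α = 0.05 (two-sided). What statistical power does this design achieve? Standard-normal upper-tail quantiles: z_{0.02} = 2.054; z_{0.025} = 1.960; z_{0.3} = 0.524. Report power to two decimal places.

For two equal groups, power = Φ(d·√(n/2) − z_{α/2}).
d·√(n/2) = 0.63 × √(12/2) = 0.63 × 2.449 = 1.543.
z_β = 1.543 − 1.960 = -0.417.
Power = Φ(-0.417) = 0.338.

power ≈ 0.34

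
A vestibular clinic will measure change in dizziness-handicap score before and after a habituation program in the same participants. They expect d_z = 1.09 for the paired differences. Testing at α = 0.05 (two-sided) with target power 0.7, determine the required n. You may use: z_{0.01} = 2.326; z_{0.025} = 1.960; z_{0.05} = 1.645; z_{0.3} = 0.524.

n = 6 pairs

For a paired (one-sample on differences) test: n = ((z_{α/2} + z_β) / d)².
z_{α/2} + z_β = 1.960 + 0.524 = 2.484.
n = (2.484 / 1.09)² = 2.279² = 5.19.
Round up.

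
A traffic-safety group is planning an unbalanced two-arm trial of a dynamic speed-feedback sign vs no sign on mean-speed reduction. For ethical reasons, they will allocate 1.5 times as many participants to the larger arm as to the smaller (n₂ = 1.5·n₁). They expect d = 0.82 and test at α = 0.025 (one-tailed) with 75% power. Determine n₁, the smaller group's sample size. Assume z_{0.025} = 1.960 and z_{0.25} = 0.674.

With allocation ratio k = n₂/n₁ = 1.5, Var(x̄₁−x̄₂) = σ²(1/n₁ + 1/(k·n₁)) = σ²·(k+1)/(k·n₁).
So n₁ = (1 + 1/k)·((z_{α} + z_β)/d)² = 1.667 × (2.634/0.82)².
n₁ = 1.667 × 10.32 = 17.2.
Round up: n₁ = 18, giving n₂ = 1.5 × 18 = 27.

n₁ = 18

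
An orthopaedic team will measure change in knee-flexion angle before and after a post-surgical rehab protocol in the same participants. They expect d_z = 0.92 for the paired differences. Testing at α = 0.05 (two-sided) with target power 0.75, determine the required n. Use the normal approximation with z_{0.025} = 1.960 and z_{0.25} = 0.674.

n = 9 pairs

For a paired (one-sample on differences) test: n = ((z_{α/2} + z_β) / d)².
z_{α/2} + z_β = 1.960 + 0.674 = 2.634.
n = (2.634 / 0.92)² = 2.863² = 8.20.
Round up.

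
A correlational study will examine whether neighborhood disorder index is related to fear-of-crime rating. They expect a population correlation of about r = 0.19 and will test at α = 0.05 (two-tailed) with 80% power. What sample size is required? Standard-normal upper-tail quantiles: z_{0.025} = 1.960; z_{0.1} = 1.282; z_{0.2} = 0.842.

n = 216

Fisher's z: C = ½·ln((1+r)/(1−r)) = ½·ln(1.4691) = 0.1923.
n = ((z_{α/2} + z_β)/C)² + 3.
(1.960 + 0.842) / 0.1923 = 2.802 / 0.1923 = 14.571.
n = 14.571² + 3 = 212.31 + 3 = 215.3.
Round up.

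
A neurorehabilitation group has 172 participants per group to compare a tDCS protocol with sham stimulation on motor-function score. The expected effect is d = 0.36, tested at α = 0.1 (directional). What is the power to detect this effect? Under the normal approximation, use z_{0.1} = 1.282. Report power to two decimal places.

For two equal groups, power = Φ(d·√(n/2) − z_{α}).
d·√(n/2) = 0.36 × √(172/2) = 0.36 × 9.274 = 3.339.
z_β = 3.339 − 1.282 = 2.057.
Power = Φ(2.057) = 0.980.

power ≈ 0.98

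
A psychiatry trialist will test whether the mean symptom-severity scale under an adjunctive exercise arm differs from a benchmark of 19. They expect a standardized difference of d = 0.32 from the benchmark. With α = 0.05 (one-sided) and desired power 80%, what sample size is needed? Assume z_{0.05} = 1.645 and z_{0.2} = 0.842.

n = 61

For a one-sample test: n = ((z_{α} + z_β) / d)².
z_{α} + z_β = 1.645 + 0.842 = 2.487.
n = (2.487 / 0.32)² = 7.772² = 60.40.
Round up.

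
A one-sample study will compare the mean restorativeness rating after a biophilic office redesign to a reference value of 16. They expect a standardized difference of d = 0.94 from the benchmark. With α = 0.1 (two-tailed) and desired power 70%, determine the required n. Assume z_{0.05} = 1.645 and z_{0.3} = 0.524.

n = 6

For a one-sample test: n = ((z_{α/2} + z_β) / d)².
z_{α/2} + z_β = 1.645 + 0.524 = 2.169.
n = (2.169 / 0.94)² = 2.307² = 5.32.
Round up.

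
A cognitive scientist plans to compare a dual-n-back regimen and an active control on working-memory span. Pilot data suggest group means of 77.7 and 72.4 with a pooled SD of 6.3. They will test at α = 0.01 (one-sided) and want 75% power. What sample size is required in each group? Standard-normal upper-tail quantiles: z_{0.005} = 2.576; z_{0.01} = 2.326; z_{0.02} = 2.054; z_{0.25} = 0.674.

Cohen's d = |M₁ − M₂| / SD_pooled = |77.7 − 72.4| / 6.3 = 5.3 / 6.3 = 0.841.
For two independent groups with equal n: n = 2·((z_{α} + z_β) / d)².
z_{α} + z_β = 2.326 + 0.674 = 3.000.
n = 2 × (3.000 / 0.841)² = 2 × 3.567² = 2 × 12.72 = 25.4.
Round up to the next whole participant.

n = 26 per group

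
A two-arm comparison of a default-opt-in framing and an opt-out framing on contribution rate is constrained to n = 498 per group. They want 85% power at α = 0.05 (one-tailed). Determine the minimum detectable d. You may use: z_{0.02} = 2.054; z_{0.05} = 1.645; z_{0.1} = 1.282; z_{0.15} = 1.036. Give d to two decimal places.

For two independent groups of n = 498 each: d_min = (z_{α} + z_β)·√(2/n).
z-sum = 1.645 + 1.036 = 2.681.
d_min = 2.681 × √(2/498) = 2.681 × 0.0634 = 0.170.

d_min ≈ 0.17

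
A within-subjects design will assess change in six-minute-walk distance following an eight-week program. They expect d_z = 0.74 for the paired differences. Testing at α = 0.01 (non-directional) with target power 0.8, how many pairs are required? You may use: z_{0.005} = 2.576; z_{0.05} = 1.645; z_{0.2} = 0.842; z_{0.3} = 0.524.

n = 22 pairs

For a paired (one-sample on differences) test: n = ((z_{α/2} + z_β) / d)².
z_{α/2} + z_β = 2.576 + 0.842 = 3.418.
n = (3.418 / 0.74)² = 4.619² = 21.33.
Round up.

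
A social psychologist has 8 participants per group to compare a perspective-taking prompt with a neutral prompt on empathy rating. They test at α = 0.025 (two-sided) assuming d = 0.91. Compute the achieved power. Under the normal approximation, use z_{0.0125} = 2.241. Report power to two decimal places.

For two equal groups, power = Φ(d·√(n/2) − z_{α/2}).
d·√(n/2) = 0.91 × √(8/2) = 0.91 × 2.000 = 1.820.
z_β = 1.820 − 2.241 = -0.421.
Power = Φ(-0.421) = 0.337.

power ≈ 0.34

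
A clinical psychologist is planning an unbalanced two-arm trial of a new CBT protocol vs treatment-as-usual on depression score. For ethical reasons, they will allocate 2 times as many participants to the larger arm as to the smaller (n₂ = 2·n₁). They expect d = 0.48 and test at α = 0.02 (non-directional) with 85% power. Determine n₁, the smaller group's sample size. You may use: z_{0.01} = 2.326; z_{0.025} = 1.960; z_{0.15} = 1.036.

With allocation ratio k = n₂/n₁ = 2, Var(x̄₁−x̄₂) = σ²(1/n₁ + 1/(k·n₁)) = σ²·(k+1)/(k·n₁).
So n₁ = (1 + 1/k)·((z_{α/2} + z_β)/d)² = 1.500 × (3.362/0.48)².
n₁ = 1.500 × 49.06 = 73.6.
Round up: n₁ = 74, giving n₂ = 2 × 74 = 148.

n₁ = 74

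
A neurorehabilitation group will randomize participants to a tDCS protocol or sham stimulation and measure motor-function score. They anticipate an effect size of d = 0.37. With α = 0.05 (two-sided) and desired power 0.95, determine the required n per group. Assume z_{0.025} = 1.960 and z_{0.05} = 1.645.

n = 190 per group

For two independent groups with equal n: n = 2·((z_{α/2} + z_β) / d)².
z_{α/2} + z_β = 1.960 + 1.645 = 3.605.
n = 2 × (3.605 / 0.37)² = 2 × 9.743² = 2 × 94.93 = 189.9.
Round up to the next whole participant.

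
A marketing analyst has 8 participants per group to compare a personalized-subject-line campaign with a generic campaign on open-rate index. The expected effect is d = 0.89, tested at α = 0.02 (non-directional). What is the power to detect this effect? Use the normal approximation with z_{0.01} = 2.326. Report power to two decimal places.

power ≈ 0.29

For two equal groups, power = Φ(d·√(n/2) − z_{α/2}).
d·√(n/2) = 0.89 × √(8/2) = 0.89 × 2.000 = 1.780.
z_β = 1.780 − 2.326 = -0.546.
Power = Φ(-0.546) = 0.293.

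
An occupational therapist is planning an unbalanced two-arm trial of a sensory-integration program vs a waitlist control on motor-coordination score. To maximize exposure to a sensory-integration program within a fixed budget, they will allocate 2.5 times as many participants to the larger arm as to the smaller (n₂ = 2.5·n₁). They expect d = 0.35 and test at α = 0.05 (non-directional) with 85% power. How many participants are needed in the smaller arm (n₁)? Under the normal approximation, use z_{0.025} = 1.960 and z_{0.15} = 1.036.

n₁ = 103

With allocation ratio k = n₂/n₁ = 2.5, Var(x̄₁−x̄₂) = σ²(1/n₁ + 1/(k·n₁)) = σ²·(k+1)/(k·n₁).
So n₁ = (1 + 1/k)·((z_{α/2} + z_β)/d)² = 1.400 × (2.996/0.35)².
n₁ = 1.400 × 73.27 = 102.6.
Round up: n₁ = 103, giving n₂ = ⌈2.5 × 103⌉ = ⌈257.5⌉ = 258.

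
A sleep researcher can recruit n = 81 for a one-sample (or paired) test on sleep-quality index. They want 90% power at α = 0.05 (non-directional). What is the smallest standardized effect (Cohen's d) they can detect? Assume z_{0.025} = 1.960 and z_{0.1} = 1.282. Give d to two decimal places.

For a single sample (or paired design) of n = 81: d_min = (z_{α/2} + z_β)/√n.
z-sum = 1.960 + 1.282 = 3.242.
d_min = 3.242 / √81 = 3.242 / 9.000 = 0.360.

d_min ≈ 0.36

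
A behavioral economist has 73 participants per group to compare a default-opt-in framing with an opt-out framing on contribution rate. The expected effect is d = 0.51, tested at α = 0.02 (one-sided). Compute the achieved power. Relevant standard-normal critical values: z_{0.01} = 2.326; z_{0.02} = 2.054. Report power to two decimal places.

For two equal groups, power = Φ(d·√(n/2) − z_{α}).
d·√(n/2) = 0.51 × √(73/2) = 0.51 × 6.042 = 3.081.
z_β = 3.081 − 2.054 = 1.027.
Power = Φ(1.027) = 0.848.

power ≈ 0.85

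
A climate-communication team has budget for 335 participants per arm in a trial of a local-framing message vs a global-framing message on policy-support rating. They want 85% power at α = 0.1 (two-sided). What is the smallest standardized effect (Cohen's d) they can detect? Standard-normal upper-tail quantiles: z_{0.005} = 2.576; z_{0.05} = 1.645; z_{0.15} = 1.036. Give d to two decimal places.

For two independent groups of n = 335 each: d_min = (z_{α/2} + z_β)·√(2/n).
z-sum = 1.645 + 1.036 = 2.681.
d_min = 2.681 × √(2/335) = 2.681 × 0.0773 = 0.207.

d_min ≈ 0.21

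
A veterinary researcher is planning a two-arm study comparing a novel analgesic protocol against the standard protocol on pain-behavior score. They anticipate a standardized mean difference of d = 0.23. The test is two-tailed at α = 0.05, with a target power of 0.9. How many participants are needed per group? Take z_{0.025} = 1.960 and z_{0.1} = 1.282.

n = 398 per group

For two independent groups with equal n: n = 2·((z_{α/2} + z_β) / d)².
z_{α/2} + z_β = 1.960 + 1.282 = 3.242.
n = 2 × (3.242 / 0.23)² = 2 × 14.096² = 2 × 198.69 = 397.4.
Round up to the next whole participant.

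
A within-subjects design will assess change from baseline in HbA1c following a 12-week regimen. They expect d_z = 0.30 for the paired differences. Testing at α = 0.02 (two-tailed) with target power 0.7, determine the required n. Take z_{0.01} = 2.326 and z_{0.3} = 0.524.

For a paired (one-sample on differences) test: n = ((z_{α/2} + z_β) / d)².
z_{α/2} + z_β = 2.326 + 0.524 = 2.850.
n = (2.850 / 0.30)² = 9.500² = 90.25.
Round up.

n = 91 pairs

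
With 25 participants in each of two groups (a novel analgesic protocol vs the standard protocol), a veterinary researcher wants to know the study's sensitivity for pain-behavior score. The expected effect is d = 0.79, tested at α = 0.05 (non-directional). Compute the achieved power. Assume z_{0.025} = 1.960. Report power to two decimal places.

power ≈ 0.80

For two equal groups, power = Φ(d·√(n/2) − z_{α/2}).
d·√(n/2) = 0.79 × √(25/2) = 0.79 × 3.536 = 2.793.
z_β = 2.793 − 1.960 = 0.833.
Power = Φ(0.833) = 0.798.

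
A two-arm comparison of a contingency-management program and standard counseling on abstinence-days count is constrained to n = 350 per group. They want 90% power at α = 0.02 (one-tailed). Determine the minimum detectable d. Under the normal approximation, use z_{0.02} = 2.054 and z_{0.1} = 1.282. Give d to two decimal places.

d_min ≈ 0.25

For two independent groups of n = 350 each: d_min = (z_{α} + z_β)·√(2/n).
z-sum = 2.054 + 1.282 = 3.336.
d_min = 3.336 × √(2/350) = 3.336 × 0.0756 = 0.252.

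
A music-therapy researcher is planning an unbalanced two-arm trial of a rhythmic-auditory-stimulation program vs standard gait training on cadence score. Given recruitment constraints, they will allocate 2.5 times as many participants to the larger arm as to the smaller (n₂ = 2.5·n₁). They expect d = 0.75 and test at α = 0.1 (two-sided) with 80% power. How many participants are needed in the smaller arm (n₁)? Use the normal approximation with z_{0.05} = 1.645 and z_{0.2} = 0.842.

With allocation ratio k = n₂/n₁ = 2.5, Var(x̄₁−x̄₂) = σ²(1/n₁ + 1/(k·n₁)) = σ²·(k+1)/(k·n₁).
So n₁ = (1 + 1/k)·((z_{α/2} + z_β)/d)² = 1.400 × (2.487/0.75)².
n₁ = 1.400 × 11.00 = 15.4.
Round up: n₁ = 16, giving n₂ = 2.5 × 16 = 40.

n₁ = 16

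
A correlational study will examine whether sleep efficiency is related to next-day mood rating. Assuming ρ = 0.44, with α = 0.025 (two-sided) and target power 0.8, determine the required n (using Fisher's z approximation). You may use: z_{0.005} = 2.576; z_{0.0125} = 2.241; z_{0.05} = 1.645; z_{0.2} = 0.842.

Fisher's z: C = ½·ln((1+r)/(1−r)) = ½·ln(2.5714) = 0.4722.
n = ((z_{α/2} + z_β)/C)² + 3.
(2.241 + 0.842) / 0.4722 = 3.083 / 0.4722 = 6.529.
n = 6.529² + 3 = 42.63 + 3 = 45.6.
Round up.

n = 46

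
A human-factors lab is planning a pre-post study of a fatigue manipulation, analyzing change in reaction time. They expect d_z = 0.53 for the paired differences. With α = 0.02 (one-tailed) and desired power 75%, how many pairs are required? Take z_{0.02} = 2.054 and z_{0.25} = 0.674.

For a paired (one-sample on differences) test: n = ((z_{α} + z_β) / d)².
z_{α} + z_β = 2.054 + 0.674 = 2.728.
n = (2.728 / 0.53)² = 5.147² = 26.49.
Round up.

n = 27 pairs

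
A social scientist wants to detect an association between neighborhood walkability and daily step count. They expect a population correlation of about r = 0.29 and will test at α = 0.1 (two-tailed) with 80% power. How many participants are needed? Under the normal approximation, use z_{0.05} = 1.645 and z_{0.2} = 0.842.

n = 73

Fisher's z: C = ½·ln((1+r)/(1−r)) = ½·ln(1.8169) = 0.2986.
n = ((z_{α/2} + z_β)/C)² + 3.
(1.645 + 0.842) / 0.2986 = 2.487 / 0.2986 = 8.329.
n = 8.329² + 3 = 69.37 + 3 = 72.4.
Round up.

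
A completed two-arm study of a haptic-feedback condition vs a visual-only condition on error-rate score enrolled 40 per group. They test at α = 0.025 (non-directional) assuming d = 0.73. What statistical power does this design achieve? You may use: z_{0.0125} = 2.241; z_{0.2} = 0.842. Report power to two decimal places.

power ≈ 0.85

For two equal groups, power = Φ(d·√(n/2) − z_{α/2}).
d·√(n/2) = 0.73 × √(40/2) = 0.73 × 4.472 = 3.265.
z_β = 3.265 − 2.241 = 1.024.
Power = Φ(1.024) = 0.847.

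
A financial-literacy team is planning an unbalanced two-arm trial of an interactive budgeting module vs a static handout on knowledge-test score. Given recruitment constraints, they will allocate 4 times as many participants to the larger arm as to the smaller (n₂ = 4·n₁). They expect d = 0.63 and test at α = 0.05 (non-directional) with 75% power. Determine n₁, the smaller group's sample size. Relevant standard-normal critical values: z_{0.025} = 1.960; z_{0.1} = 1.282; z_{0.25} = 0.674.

n₁ = 22

With allocation ratio k = n₂/n₁ = 4, Var(x̄₁−x̄₂) = σ²(1/n₁ + 1/(k·n₁)) = σ²·(k+1)/(k·n₁).
So n₁ = (1 + 1/k)·((z_{α/2} + z_β)/d)² = 1.250 × (2.634/0.63)².
n₁ = 1.250 × 17.48 = 21.9.
Round up: n₁ = 22, giving n₂ = 4 × 22 = 88.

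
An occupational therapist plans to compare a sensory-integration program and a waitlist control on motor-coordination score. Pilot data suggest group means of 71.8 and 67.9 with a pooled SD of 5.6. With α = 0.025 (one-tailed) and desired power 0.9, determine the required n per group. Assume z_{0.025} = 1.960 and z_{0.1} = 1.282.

Cohen's d = |M₁ − M₂| / SD_pooled = |71.8 − 67.9| / 5.6 = 3.9 / 5.6 = 0.696.
For two independent groups with equal n: n = 2·((z_{α} + z_β) / d)².
z_{α} + z_β = 1.960 + 1.282 = 3.242.
n = 2 × (3.242 / 0.696)² = 2 × 4.658² = 2 × 21.70 = 43.4.
Round up to the next whole participant.

n = 44 per group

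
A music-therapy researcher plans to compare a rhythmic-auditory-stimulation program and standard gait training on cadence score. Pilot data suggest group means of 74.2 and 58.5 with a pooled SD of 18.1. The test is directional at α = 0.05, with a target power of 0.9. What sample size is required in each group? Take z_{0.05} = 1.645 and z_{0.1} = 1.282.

Cohen's d = |M₁ − M₂| / SD_pooled = |74.2 − 58.5| / 18.1 = 15.7 / 18.1 = 0.867.
For two independent groups with equal n: n = 2·((z_{α} + z_β) / d)².
z_{α} + z_β = 1.645 + 1.282 = 2.927.
n = 2 × (2.927 / 0.867)² = 2 × 3.376² = 2 × 11.40 = 22.8.
Round up to the next whole participant.

n = 23 per group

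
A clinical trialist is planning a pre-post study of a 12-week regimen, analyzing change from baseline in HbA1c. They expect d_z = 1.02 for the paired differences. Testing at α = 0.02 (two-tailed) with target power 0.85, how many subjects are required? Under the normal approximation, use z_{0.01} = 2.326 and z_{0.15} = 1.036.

n = 11 pairs

For a paired (one-sample on differences) test: n = ((z_{α/2} + z_β) / d)².
z_{α/2} + z_β = 2.326 + 1.036 = 3.362.
n = (3.362 / 1.02)² = 3.296² = 10.86.
Round up.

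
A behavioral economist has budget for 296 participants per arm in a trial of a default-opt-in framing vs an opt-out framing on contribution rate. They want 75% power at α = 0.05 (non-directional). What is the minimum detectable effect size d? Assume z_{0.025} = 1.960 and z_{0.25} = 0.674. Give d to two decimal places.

For two independent groups of n = 296 each: d_min = (z_{α/2} + z_β)·√(2/n).
z-sum = 1.960 + 0.674 = 2.634.
d_min = 2.634 × √(2/296) = 2.634 × 0.0822 = 0.217.

d_min ≈ 0.22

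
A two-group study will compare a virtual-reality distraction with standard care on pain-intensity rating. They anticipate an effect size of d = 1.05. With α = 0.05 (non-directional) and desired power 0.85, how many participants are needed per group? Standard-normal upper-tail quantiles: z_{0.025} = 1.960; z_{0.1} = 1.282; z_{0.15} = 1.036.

For two independent groups with equal n: n = 2·((z_{α/2} + z_β) / d)².
z_{α/2} + z_β = 1.960 + 1.036 = 2.996.
n = 2 × (2.996 / 1.05)² = 2 × 2.853² = 2 × 8.14 = 16.3.
Round up to the next whole participant.

n = 17 per group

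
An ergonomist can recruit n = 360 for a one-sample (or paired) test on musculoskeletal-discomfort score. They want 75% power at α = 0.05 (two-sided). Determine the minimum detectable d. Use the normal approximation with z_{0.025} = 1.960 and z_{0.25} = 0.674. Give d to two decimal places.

For a single sample (or paired design) of n = 360: d_min = (z_{α/2} + z_β)/√n.
z-sum = 1.960 + 0.674 = 2.634.
d_min = 2.634 / √360 = 2.634 / 18.974 = 0.139.

d_min ≈ 0.14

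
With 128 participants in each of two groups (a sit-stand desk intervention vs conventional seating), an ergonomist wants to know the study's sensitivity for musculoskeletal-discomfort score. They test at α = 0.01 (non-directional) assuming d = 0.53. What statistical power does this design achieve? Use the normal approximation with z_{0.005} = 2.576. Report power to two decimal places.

power ≈ 0.95

For two equal groups, power = Φ(d·√(n/2) − z_{α/2}).
d·√(n/2) = 0.53 × √(128/2) = 0.53 × 8.000 = 4.240.
z_β = 4.240 − 2.576 = 1.664.
Power = Φ(1.664) = 0.952.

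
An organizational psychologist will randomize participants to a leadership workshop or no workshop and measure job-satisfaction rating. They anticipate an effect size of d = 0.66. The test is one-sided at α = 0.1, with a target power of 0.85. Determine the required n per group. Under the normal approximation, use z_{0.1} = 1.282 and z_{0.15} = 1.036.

For two independent groups with equal n: n = 2·((z_{α} + z_β) / d)².
z_{α} + z_β = 1.282 + 1.036 = 2.318.
n = 2 × (2.318 / 0.66)² = 2 × 3.512² = 2 × 12.33 = 24.7.
Round up to the next whole participant.

n = 25 per group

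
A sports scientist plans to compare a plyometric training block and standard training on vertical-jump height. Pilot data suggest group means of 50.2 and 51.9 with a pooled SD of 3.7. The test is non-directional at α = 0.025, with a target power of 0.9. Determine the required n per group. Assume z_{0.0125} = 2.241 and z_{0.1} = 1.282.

n = 118 per group

Cohen's d = |M₁ − M₂| / SD_pooled = |50.2 − 51.9| / 3.7 = 1.7 / 3.7 = 0.459.
For two independent groups with equal n: n = 2·((z_{α/2} + z_β) / d)².
z_{α/2} + z_β = 2.241 + 1.282 = 3.523.
n = 2 × (3.523 / 0.459)² = 2 × 7.675² = 2 × 58.91 = 117.8.
Round up to the next whole participant.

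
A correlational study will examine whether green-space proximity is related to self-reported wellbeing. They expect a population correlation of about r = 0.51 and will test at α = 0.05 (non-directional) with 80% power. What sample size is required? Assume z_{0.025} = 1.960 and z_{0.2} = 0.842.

Fisher's z: C = ½·ln((1+r)/(1−r)) = ½·ln(3.0816) = 0.5627.
n = ((z_{α/2} + z_β)/C)² + 3.
(1.960 + 0.842) / 0.5627 = 2.802 / 0.5627 = 4.980.
n = 4.980² + 3 = 24.80 + 3 = 27.8.
Round up.

n = 28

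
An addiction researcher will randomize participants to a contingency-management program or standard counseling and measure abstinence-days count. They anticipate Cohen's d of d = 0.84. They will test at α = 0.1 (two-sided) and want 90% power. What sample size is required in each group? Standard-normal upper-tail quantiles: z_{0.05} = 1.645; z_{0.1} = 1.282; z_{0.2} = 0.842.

For two independent groups with equal n: n = 2·((z_{α/2} + z_β) / d)².
z_{α/2} + z_β = 1.645 + 1.282 = 2.927.
n = 2 × (2.927 / 0.84)² = 2 × 3.485² = 2 × 12.14 = 24.3.
Round up to the next whole participant.

n = 25 per group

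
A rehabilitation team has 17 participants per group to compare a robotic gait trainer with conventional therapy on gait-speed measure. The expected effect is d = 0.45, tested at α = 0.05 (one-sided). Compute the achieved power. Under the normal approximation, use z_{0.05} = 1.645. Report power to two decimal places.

For two equal groups, power = Φ(d·√(n/2) − z_{α}).
d·√(n/2) = 0.45 × √(17/2) = 0.45 × 2.915 = 1.312.
z_β = 1.312 − 1.645 = -0.333.
Power = Φ(-0.333) = 0.370.

power ≈ 0.37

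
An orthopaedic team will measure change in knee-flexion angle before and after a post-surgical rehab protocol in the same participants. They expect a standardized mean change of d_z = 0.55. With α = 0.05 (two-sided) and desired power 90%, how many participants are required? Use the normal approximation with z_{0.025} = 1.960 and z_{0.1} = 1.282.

For a paired (one-sample on differences) test: n = ((z_{α/2} + z_β) / d)².
z_{α/2} + z_β = 1.960 + 1.282 = 3.242.
n = (3.242 / 0.55)² = 5.895² = 34.75.
Round up.

n = 35 pairs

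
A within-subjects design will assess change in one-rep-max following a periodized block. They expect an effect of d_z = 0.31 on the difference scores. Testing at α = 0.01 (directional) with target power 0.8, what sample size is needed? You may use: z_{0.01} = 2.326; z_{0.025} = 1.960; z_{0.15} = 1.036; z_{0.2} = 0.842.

For a paired (one-sample on differences) test: n = ((z_{α} + z_β) / d)².
z_{α} + z_β = 2.326 + 0.842 = 3.168.
n = (3.168 / 0.31)² = 10.219² = 104.44.
Round up.

n = 105 pairs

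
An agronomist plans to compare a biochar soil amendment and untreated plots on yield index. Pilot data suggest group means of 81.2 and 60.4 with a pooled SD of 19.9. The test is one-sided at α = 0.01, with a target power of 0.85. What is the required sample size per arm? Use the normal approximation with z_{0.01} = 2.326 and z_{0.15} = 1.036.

Cohen's d = |M₁ − M₂| / SD_pooled = |81.2 − 60.4| / 19.9 = 20.8 / 19.9 = 1.045.
For two independent groups with equal n: n = 2·((z_{α} + z_β) / d)².
z_{α} + z_β = 2.326 + 1.036 = 3.362.
n = 2 × (3.362 / 1.045)² = 2 × 3.217² = 2 × 10.35 = 20.7.
Round up to the next whole participant.

n = 21 per group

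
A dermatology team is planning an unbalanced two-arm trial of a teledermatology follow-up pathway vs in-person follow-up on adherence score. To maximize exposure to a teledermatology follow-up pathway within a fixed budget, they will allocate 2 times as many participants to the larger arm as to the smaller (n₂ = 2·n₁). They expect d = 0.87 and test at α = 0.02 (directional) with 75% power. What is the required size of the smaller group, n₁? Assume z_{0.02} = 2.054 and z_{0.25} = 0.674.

With allocation ratio k = n₂/n₁ = 2, Var(x̄₁−x̄₂) = σ²(1/n₁ + 1/(k·n₁)) = σ²·(k+1)/(k·n₁).
So n₁ = (1 + 1/k)·((z_{α} + z_β)/d)² = 1.500 × (2.728/0.87)².
n₁ = 1.500 × 9.83 = 14.7.
Round up: n₁ = 15, giving n₂ = 2 × 15 = 30.

n₁ = 15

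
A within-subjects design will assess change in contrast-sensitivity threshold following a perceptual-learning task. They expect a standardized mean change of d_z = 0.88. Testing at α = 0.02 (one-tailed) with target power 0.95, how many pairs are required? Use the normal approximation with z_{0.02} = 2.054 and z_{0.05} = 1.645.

For a paired (one-sample on differences) test: n = ((z_{α} + z_β) / d)².
z_{α} + z_β = 2.054 + 1.645 = 3.699.
n = (3.699 / 0.88)² = 4.203² = 17.67.
Round up.

n = 18 pairs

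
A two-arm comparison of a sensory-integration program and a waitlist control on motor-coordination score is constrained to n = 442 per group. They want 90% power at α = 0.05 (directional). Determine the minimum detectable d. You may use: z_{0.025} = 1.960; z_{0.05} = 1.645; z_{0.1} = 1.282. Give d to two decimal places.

For two independent groups of n = 442 each: d_min = (z_{α} + z_β)·√(2/n).
z-sum = 1.645 + 1.282 = 2.927.
d_min = 2.927 × √(2/442) = 2.927 × 0.0673 = 0.197.

d_min ≈ 0.20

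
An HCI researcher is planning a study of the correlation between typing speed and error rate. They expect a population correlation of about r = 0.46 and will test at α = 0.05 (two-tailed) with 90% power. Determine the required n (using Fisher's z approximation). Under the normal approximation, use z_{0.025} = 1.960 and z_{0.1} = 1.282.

Fisher's z: C = ½·ln((1+r)/(1−r)) = ½·ln(2.7037) = 0.4973.
n = ((z_{α/2} + z_β)/C)² + 3.
(1.960 + 1.282) / 0.4973 = 3.242 / 0.4973 = 6.519.
n = 6.519² + 3 = 42.50 + 3 = 45.5.
Round up.

n = 46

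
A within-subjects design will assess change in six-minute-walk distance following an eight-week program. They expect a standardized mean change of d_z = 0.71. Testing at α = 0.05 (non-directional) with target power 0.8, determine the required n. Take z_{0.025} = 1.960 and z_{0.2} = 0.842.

For a paired (one-sample on differences) test: n = ((z_{α/2} + z_β) / d)².
z_{α/2} + z_β = 1.960 + 0.842 = 2.802.
n = (2.802 / 0.71)² = 3.946² = 15.57.
Round up.

n = 16 pairs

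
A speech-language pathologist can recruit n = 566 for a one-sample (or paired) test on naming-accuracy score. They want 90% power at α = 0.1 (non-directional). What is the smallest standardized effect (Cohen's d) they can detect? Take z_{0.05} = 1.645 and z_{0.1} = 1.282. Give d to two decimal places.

For a single sample (or paired design) of n = 566: d_min = (z_{α/2} + z_β)/√n.
z-sum = 1.645 + 1.282 = 2.927.
d_min = 2.927 / √566 = 2.927 / 23.791 = 0.123.

d_min ≈ 0.12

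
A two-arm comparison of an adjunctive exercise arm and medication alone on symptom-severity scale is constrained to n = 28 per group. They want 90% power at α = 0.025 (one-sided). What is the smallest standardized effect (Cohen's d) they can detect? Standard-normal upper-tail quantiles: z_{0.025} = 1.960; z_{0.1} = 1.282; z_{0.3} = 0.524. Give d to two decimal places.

d_min ≈ 0.87

For two independent groups of n = 28 each: d_min = (z_{α} + z_β)·√(2/n).
z-sum = 1.960 + 1.282 = 3.242.
d_min = 3.242 × √(2/28) = 3.242 × 0.2673 = 0.866.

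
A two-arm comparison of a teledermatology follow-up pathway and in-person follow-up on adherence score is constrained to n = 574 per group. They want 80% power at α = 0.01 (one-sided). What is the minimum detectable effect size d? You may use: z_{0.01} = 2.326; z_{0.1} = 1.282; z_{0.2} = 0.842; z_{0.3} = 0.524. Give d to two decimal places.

For two independent groups of n = 574 each: d_min = (z_{α} + z_β)·√(2/n).
z-sum = 2.326 + 0.842 = 3.168.
d_min = 3.168 × √(2/574) = 3.168 × 0.0590 = 0.187.

d_min ≈ 0.19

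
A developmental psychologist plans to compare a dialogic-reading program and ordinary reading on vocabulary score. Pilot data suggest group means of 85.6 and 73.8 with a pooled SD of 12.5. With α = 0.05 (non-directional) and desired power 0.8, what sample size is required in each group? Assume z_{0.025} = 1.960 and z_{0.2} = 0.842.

n = 18 per group

Cohen's d = |M₁ − M₂| / SD_pooled = |85.6 − 73.8| / 12.5 = 11.8 / 12.5 = 0.944.
For two independent groups with equal n: n = 2·((z_{α/2} + z_β) / d)².
z_{α/2} + z_β = 1.960 + 0.842 = 2.802.
n = 2 × (2.802 / 0.944)² = 2 × 2.968² = 2 × 8.81 = 17.6.
Round up to the next whole participant.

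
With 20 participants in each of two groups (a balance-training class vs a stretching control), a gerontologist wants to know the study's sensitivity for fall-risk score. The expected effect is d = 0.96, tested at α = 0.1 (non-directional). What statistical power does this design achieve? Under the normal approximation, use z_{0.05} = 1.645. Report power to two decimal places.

power ≈ 0.92

For two equal groups, power = Φ(d·√(n/2) − z_{α/2}).
d·√(n/2) = 0.96 × √(20/2) = 0.96 × 3.162 = 3.036.
z_β = 3.036 − 1.645 = 1.391.
Power = Φ(1.391) = 0.918.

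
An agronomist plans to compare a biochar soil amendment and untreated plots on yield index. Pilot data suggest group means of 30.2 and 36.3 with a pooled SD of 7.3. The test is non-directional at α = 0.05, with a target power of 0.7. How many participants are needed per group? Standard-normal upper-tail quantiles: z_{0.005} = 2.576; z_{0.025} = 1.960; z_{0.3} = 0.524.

n = 18 per group

Cohen's d = |M₁ − M₂| / SD_pooled = |30.2 − 36.3| / 7.3 = 6.1 / 7.3 = 0.836.
For two independent groups with equal n: n = 2·((z_{α/2} + z_β) / d)².
z_{α/2} + z_β = 1.960 + 0.524 = 2.484.
n = 2 × (2.484 / 0.836)² = 2 × 2.971² = 2 × 8.83 = 17.7.
Round up to the next whole participant.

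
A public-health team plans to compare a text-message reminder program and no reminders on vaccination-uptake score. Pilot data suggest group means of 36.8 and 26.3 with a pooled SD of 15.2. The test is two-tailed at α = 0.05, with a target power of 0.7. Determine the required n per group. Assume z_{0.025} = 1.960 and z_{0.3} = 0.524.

n = 26 per group

Cohen's d = |M₁ − M₂| / SD_pooled = |36.8 − 26.3| / 15.2 = 10.5 / 15.2 = 0.691.
For two independent groups with equal n: n = 2·((z_{α/2} + z_β) / d)².
z_{α/2} + z_β = 1.960 + 0.524 = 2.484.
n = 2 × (2.484 / 0.691)² = 2 × 3.595² = 2 × 12.92 = 25.8.
Round up to the next whole participant.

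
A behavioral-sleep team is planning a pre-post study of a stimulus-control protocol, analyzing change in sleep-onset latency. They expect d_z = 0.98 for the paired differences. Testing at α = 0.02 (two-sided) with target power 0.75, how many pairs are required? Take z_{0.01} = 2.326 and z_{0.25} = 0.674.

n = 10 pairs

For a paired (one-sample on differences) test: n = ((z_{α/2} + z_β) / d)².
z_{α/2} + z_β = 2.326 + 0.674 = 3.000.
n = (3.000 / 0.98)² = 3.061² = 9.37.
Round up.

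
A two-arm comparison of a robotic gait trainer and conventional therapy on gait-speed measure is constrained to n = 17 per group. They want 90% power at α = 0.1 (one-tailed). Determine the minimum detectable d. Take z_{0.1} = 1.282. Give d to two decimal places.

For two independent groups of n = 17 each: d_min = (z_{α} + z_β)·√(2/n).
z-sum = 1.282 + 1.282 = 2.564.
d_min = 2.564 × √(2/17) = 2.564 × 0.3430 = 0.879.

d_min ≈ 0.88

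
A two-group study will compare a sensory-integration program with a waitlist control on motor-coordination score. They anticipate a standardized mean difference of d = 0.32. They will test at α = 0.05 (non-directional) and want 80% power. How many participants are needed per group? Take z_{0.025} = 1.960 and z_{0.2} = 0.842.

For two independent groups with equal n: n = 2·((z_{α/2} + z_β) / d)².
z_{α/2} + z_β = 1.960 + 0.842 = 2.802.
n = 2 × (2.802 / 0.32)² = 2 × 8.756² = 2 × 76.67 = 153.3.
Round up to the next whole participant.

n = 154 per group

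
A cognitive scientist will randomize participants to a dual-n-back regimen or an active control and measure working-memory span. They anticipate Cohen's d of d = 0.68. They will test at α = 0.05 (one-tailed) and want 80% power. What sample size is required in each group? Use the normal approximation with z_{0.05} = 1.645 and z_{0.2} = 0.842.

n = 27 per group

For two independent groups with equal n: n = 2·((z_{α} + z_β) / d)².
z_{α} + z_β = 1.645 + 0.842 = 2.487.
n = 2 × (2.487 / 0.68)² = 2 × 3.657² = 2 × 13.38 = 26.8.
Round up to the next whole participant.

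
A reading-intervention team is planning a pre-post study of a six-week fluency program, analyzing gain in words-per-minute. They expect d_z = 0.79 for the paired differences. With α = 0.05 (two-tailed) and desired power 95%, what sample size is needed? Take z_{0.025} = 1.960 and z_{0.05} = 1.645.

For a paired (one-sample on differences) test: n = ((z_{α/2} + z_β) / d)².
z_{α/2} + z_β = 1.960 + 1.645 = 3.605.
n = (3.605 / 0.79)² = 4.563² = 20.82.
Round up.

n = 21 pairs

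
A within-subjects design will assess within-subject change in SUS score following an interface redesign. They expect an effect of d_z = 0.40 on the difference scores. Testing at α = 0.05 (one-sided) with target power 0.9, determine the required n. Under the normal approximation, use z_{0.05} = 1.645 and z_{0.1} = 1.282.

n = 54 pairs

For a paired (one-sample on differences) test: n = ((z_{α} + z_β) / d)².
z_{α} + z_β = 1.645 + 1.282 = 2.927.
n = (2.927 / 0.40)² = 7.317² = 53.55.
Round up.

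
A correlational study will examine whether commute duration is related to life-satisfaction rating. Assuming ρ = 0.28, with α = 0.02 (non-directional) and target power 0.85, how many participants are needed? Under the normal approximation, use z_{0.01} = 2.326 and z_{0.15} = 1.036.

n = 140

Fisher's z: C = ½·ln((1+r)/(1−r)) = ½·ln(1.7778) = 0.2877.
n = ((z_{α/2} + z_β)/C)² + 3.
(2.326 + 1.036) / 0.2877 = 3.362 / 0.2877 = 11.686.
n = 11.686² + 3 = 136.56 + 3 = 139.6.
Round up.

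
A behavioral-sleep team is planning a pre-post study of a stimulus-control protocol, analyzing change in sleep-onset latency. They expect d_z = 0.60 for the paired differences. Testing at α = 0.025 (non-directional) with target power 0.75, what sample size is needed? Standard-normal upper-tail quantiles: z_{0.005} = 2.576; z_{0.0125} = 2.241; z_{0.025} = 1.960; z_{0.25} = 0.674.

For a paired (one-sample on differences) test: n = ((z_{α/2} + z_β) / d)².
z_{α/2} + z_β = 2.241 + 0.674 = 2.915.
n = (2.915 / 0.60)² = 4.858² = 23.60.
Round up.

n = 24 pairs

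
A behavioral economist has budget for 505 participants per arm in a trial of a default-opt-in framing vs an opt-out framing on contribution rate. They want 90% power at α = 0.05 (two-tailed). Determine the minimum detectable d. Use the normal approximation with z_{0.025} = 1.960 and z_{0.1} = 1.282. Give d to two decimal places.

d_min ≈ 0.20

For two independent groups of n = 505 each: d_min = (z_{α/2} + z_β)·√(2/n).
z-sum = 1.960 + 1.282 = 3.242.
d_min = 3.242 × √(2/505) = 3.242 × 0.0629 = 0.204.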